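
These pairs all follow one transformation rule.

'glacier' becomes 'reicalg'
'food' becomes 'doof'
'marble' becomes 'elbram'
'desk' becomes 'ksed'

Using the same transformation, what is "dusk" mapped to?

Rule — reverse the string.
So "dusk" becomes "ksud".

ksud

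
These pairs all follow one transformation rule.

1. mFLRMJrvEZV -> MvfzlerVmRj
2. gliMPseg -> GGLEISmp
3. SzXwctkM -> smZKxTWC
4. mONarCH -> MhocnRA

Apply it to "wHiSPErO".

The rule is to flip the case of every letter, then take characters alternately from the front and the back (1st, last, 2nd, 2nd-last, ...).
Working it through for "wHiSPErO": intermediate "WhIspeRo", final "WohRIesp".
(Check on "mFLRMJrvEZV": → "MflrmjRVezv" → "MvfzlerVmRj" ✓)

WohRIesp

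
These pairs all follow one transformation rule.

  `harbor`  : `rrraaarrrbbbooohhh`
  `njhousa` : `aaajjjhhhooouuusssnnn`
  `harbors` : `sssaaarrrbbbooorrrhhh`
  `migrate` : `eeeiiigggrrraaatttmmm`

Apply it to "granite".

The pattern: swap the first and last characters, then repeat every character 3 times.
On "granite" that produces "eeerrraaannniiitttggg".

eeerrraaannniiitttggg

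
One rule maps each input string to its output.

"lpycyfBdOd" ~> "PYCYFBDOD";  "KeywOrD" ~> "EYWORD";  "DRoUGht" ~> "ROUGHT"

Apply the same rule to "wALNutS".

ALNUTS

The pattern: delete the first character, then convert every letter to uppercase.
Working it through for "wALNutS": intermediate "ALNutS", final "ALNUTS".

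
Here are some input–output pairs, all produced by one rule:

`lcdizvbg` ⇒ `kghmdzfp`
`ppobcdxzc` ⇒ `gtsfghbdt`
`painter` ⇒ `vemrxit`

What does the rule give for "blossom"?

What's happening: swap the first and last characters, then shift every letter 4 places forward in the alphabet (wrapping around).
Doing the same to "blossom": "qpswwsf".

qpswwsf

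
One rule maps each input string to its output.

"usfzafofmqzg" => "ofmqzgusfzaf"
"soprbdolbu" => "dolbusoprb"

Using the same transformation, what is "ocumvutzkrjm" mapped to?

The rule is to swap the front and back halves of the string.
Doing the same to "ocumvutzkrjm": "tzkrjmocumvu".

tzkrjmocumvu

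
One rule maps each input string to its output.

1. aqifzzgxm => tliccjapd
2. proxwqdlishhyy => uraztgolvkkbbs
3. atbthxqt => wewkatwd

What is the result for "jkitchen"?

nlwfkhqm

The rule is to shift every letter 3 places forward in the alphabet (wrapping around), then move the first character to the end.
On "jkitchen": the first step gives "mnlwfkhq", and the second then gives "nlwfkhqm".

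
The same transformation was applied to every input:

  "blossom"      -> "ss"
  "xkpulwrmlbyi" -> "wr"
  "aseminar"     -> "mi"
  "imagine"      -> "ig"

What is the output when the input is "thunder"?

Rule — take characters alternately from the front and the back (1st, last, 2nd, 2nd-last, ...), then keep only the last 2 characters.
For "thunder", step one produces "trheudn"; step two turns that into "dn".
(Check on "imagine": → "iemnaig" → "ig" ✓)

dn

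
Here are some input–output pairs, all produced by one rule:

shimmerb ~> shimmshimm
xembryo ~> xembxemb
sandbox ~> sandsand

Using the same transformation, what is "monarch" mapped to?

monamona

Each output is the input with this applied: delete the last 3 characters, then write the whole string twice.
Applying both steps to "monarch": "mona", then "monamona".
(Check on "sandbox": → "sand" → "sandsand" ✓)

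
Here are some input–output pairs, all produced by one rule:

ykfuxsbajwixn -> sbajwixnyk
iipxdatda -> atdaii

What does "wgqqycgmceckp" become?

The transformation: move the first 2 characters to the end (rotate left by 2), then delete the first 3 characters.
Starting from "wgqqycgmceckp": after the first operation, "qqycgmceckpwg"; after the second, "cgmceckpwg".

cgmceckpwg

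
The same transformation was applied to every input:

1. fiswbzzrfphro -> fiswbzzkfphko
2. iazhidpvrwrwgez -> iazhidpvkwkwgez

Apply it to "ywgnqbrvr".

ywgnqbkvk

Each output is the input with this applied: replace every "r" with "k".
Doing the same to "ywgnqbrvr": "ywgnqbkvk".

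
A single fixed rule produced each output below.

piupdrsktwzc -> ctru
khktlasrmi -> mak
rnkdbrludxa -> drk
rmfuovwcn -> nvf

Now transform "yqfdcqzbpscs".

spqf

What's happening: keep one character in every 3, starting at position 3 (positions 3rd, 6th, 9th, ...), then reverse the string.
On "yqfdcqzbpscs" that produces "spqf".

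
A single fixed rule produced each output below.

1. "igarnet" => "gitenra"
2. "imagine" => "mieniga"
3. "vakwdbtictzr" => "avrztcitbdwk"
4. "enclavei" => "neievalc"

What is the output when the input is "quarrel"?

Each output is the input with this applied: reverse the string, then move the last 2 characters to the front (rotate right by 2).
For "quarrel" the result is "uqlerra".

uqlerra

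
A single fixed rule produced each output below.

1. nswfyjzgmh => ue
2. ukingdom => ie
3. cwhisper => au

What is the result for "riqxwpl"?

What's happening: shift every letter 2 places backward in the alphabet (wrapping around), then keep only the vowels.
For "riqxwpl", step one produces "pgovunj"; step two turns that into "ou".

ou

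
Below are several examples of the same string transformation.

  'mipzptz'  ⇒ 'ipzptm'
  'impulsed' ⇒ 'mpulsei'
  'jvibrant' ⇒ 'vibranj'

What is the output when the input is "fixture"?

ixturf

In each case the input is transformed by: swap the first and last characters, then delete the first character.
Starting from "fixture": after the first operation, "eixturf"; after the second, "ixturf".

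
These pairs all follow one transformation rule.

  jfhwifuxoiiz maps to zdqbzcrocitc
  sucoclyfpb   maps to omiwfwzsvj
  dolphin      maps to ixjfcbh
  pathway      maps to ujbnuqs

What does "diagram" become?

cxauulg

Each output is the input with this applied: shift every letter 6 places backward in the alphabet (wrapping around), then swap each adjacent pair of characters (1↔2, 3↔4, ...).
"diagram" → "cxauulg".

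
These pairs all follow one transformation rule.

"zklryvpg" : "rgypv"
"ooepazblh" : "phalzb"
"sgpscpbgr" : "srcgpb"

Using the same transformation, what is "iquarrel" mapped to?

Rule — delete the first 3 characters, then take characters alternately from the front and the back (1st, last, 2nd, 2nd-last, ...).
For "iquarrel", step one produces "arrel"; step two turns that into "alrer".
(Check on "ooepazblh": → "pazblh" → "phalzb" ✓)

alrer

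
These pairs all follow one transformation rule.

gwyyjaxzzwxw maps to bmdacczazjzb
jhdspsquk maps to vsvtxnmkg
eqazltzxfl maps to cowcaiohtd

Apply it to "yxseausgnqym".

hdxvjqtbpbav

Looking at the pairs, the operation is to move the first 3 characters to the end (rotate left by 3), then shift every letter 3 places forward in the alphabet (wrapping around).
Applying both steps to "yxseausgnqym": "eausgnqymyxs", then "hdxvjqtbpbav".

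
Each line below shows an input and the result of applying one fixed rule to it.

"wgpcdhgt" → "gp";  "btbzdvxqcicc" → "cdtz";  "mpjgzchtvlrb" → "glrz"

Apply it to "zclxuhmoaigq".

The transformation: sort the characters into alphabetical order, then keep one character in every 3, starting at position 3 (positions 3rd, 6th, 9th, ...).
On "zclxuhmoaigq": the first step gives "acghilmoquxz", and the second then gives "glqz".
(Check on "mpjgzchtvlrb": → "bcghjlmprtvz" → "glrz" ✓)

glqz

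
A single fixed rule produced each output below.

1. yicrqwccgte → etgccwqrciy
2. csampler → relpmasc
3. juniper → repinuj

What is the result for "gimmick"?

Rule — reverse the string.
Applying that to "gimmick" gives "kcimmig".

kcimmig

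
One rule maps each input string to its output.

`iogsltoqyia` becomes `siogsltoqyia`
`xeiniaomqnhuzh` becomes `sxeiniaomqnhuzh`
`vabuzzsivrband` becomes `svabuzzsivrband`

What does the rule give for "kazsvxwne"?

skazsvxwne

What's happening: prepend "s".
Doing the same to "kazsvxwne": "skazsvxwne".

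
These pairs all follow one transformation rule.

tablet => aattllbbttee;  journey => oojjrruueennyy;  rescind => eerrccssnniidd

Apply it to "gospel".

The rule is to swap each adjacent pair of characters (1↔2, 3↔4, ...), then double every character.
Doing the same to "gospel": "ooggppssllee".

ooggppssllee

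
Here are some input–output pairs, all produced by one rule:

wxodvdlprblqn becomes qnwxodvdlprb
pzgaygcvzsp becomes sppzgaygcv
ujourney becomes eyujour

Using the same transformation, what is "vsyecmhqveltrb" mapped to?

The pattern: move the last 2 characters to the front (rotate right by 2), then delete the last character.
"vsyecmhqveltrb" → "rbvsyecmhqvel".

rbvsyecmhqvel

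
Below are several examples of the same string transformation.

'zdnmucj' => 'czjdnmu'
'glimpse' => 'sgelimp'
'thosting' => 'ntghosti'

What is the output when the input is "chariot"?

octhari

Rule — swap the first and last characters, then move the last 2 characters to the front (rotate right by 2).
For "chariot", step one produces "tharioc"; step two turns that into "octhari".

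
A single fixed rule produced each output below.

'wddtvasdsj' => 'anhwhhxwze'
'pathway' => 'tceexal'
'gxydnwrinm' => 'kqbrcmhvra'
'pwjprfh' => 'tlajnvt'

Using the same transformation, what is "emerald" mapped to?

In each case the input is transformed by: shift every letter 4 places forward in the alphabet (wrapping around), then take characters alternately from the front and the back (1st, last, 2nd, 2nd-last, ...).
For "emerald" the result is "ihqpiev".

ihqpiev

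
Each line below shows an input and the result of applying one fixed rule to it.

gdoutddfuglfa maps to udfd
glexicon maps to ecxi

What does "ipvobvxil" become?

xovb

The pattern: take characters alternately from the front and the back (1st, last, 2nd, 2nd-last, ...), then keep only the last 4 characters.
Applying both steps to "ipvobvxil": "ilpivxovb", then "xovb".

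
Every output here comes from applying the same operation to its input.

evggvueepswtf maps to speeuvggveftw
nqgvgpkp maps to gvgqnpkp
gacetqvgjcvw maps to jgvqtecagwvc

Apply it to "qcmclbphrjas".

The rule is to move the last 3 characters to the front (rotate right by 3), then reverse the string.
For "qcmclbphrjas", step one produces "jasqcmclbphr"; step two turns that into "rhpblcmcqsaj".
(Check on "nqgvgpkp": → "pkpnqgvg" → "gvgqnpkp" ✓)

rhpblcmcqsaj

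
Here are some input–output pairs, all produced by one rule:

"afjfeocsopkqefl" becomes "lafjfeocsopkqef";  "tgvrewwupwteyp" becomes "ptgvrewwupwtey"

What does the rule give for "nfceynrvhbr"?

rnfceynrvhb

The transformation: move the last character to the front.
For "nfceynrvhbr" the result is "rnfceynrvhb".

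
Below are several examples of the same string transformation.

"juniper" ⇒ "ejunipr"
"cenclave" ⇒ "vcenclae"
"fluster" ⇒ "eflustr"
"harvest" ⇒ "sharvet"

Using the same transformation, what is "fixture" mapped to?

In each case the input is transformed by: move the last character to the front, then swap the first and last characters.
Working it through for "fixture": intermediate "efixtur", final "rfixtue".

rfixtue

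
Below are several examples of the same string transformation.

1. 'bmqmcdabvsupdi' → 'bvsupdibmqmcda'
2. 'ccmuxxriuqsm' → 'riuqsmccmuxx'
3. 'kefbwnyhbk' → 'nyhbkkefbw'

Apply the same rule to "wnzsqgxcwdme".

xcwdmewnzsqg

In each case the input is transformed by: swap the front and back halves of the string.
On "wnzsqgxcwdme" that produces "xcwdmewnzsqg".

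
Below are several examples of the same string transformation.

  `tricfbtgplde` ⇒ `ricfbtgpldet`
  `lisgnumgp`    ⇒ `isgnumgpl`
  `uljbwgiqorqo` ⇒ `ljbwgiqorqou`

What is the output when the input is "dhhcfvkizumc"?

The rule is to move the first character to the end.
So "dhhcfvkizumc" becomes "hhcfvkizumcd".

hhcfvkizumcd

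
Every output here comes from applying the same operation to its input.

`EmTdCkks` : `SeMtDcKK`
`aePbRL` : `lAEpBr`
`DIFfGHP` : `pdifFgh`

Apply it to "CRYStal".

In each case the input is transformed by: move the last character to the front, then flip the case of every letter.
Applying both steps to "CRYStal": "lCRYSta", then "LcrysTA".

LcrysTA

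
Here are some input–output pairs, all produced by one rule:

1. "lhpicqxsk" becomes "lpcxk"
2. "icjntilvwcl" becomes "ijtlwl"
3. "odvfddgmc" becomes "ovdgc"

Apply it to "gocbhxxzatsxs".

gchxass

Looking at the pairs, the operation is to keep every other character starting from the first (positions 1st, 3rd, 5th, ...).
For "gocbhxxzatsxs" the result is "gchxass".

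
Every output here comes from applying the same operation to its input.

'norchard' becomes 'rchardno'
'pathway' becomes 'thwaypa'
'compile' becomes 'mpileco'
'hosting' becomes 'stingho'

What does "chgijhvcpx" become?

In each case the input is transformed by: move the first 2 characters to the end (rotate left by 2).
So "chgijhvcpx" becomes "gijhvcpxch".

gijhvcpxch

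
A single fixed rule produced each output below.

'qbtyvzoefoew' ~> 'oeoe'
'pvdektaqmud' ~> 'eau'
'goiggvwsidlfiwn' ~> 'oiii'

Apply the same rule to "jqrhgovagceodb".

oaeo

In each case the input is transformed by: keep only the vowels.
So "jqrhgovagceodb" becomes "oaeo".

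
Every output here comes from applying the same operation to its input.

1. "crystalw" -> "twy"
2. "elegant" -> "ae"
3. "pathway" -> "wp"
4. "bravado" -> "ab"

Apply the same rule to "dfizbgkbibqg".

bbqf

The rule is to move the first 3 characters to the end (rotate left by 3), then keep one character in every 3, starting at position 2 (positions 2nd, 5th, 8th, ...).
"dfizbgkbibqg" → "bbqf".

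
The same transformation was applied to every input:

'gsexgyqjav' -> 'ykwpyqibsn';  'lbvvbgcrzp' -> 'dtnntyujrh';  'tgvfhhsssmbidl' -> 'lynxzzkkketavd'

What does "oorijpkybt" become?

ggjabhcqtl

What's happening: shift every letter 8 places backward in the alphabet (wrapping around).
So "oorijpkybt" becomes "ggjabhcqtl".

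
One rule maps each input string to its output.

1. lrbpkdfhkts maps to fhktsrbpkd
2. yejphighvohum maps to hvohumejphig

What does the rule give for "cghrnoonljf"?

onljfghrno

The pattern: delete the first character, then swap the front and back halves of the string.
Starting from "cghrnoonljf": after the first operation, "ghrnoonljf"; after the second, "onljfghrno".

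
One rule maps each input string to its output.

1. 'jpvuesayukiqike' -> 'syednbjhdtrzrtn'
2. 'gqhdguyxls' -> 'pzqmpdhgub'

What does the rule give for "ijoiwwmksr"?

rsxrffvtba

Rule — shift every letter 9 places forward in the alphabet (wrapping around).
On "ijoiwwmksr" that produces "rsxrffvtba".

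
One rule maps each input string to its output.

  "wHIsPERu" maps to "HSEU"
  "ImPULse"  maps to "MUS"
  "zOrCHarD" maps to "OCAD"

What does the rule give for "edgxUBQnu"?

DXBN

Each output is the input with this applied: keep every other character starting from the second (positions 2nd, 4th, 6th, ...), then convert every letter to uppercase.
On "edgxUBQnu": the first step gives "dxBn", and the second then gives "DXBN".
(Check on "zOrCHarD": → "OCaD" → "OCAD" ✓)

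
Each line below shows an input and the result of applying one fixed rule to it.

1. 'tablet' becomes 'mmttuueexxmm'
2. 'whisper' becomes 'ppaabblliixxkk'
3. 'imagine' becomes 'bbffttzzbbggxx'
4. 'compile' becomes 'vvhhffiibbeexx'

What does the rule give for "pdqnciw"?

iiwwjjggvvbbpp

The rule is to double every character, then shift every letter 7 places backward in the alphabet (wrapping around).
For "pdqnciw", step one produces "ppddqqnncciiww"; step two turns that into "iiwwjjggvvbbpp".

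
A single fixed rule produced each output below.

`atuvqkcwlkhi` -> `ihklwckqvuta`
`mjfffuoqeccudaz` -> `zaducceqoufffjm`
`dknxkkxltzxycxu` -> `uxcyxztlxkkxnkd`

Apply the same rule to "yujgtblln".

nllbtgjuy

Rule — reverse the string.
"yujgtblln" → "nllbtgjuy".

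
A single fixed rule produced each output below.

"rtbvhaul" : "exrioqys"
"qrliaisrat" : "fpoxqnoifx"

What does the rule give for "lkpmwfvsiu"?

Each output is the input with this applied: swap the front and back halves of the string, then shift every letter 3 places backward in the alphabet (wrapping around).
For "lkpmwfvsiu", step one produces "fvsiulkpmw"; step two turns that into "cspfrihmjt".

cspfrihmjt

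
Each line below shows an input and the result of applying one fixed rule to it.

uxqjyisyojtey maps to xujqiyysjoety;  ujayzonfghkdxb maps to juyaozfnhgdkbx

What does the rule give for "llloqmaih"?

llolmqiah

The transformation: swap each adjacent pair of characters (1↔2, 3↔4, ...).
"llloqmaih" → "llolmqiah".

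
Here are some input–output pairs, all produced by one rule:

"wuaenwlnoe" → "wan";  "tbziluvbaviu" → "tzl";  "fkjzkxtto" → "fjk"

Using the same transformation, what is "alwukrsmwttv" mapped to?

awk

Each output is the input with this applied: keep every other character starting from the first (positions 1st, 3rd, 5th, ...), then keep only the first 3 characters.
Working it through for "alwukrsmwttv": intermediate "awkswt", final "awk".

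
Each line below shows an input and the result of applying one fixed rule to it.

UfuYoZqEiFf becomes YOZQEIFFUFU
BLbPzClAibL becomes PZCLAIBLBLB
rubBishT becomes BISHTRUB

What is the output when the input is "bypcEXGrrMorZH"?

The rule is to move the first 3 characters to the end (rotate left by 3), then convert every letter to uppercase.
Starting from "bypcEXGrrMorZH": after the first operation, "cEXGrrMorZHbyp"; after the second, "CEXGRRMORZHBYP".

CEXGRRMORZHBYP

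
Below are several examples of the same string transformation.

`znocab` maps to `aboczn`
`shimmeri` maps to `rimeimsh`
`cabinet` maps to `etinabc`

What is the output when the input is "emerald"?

The rule is to reverse the string, then swap each adjacent pair of characters (1↔2, 3↔4, ...).
For "emerald", step one produces "dlareme"; step two turns that into "ldramee".

ldramee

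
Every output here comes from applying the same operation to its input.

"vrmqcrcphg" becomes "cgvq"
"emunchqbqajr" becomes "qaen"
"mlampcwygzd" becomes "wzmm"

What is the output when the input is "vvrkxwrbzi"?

The pattern: keep one character in every 3, starting at position 1 (positions 1st, 4th, 7th, ...), then move the last 2 characters to the front (rotate right by 2).
Starting from "vvrkxwrbzi": after the first operation, "vkri"; after the second, "rivk".

rivk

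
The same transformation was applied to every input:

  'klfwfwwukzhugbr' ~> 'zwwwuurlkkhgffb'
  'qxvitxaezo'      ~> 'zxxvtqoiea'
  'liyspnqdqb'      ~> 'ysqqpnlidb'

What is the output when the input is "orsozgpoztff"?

The transformation: sort the characters into reverse alphabetical order.
For "orsozgpoztff" the result is "zztsrpooogff".

zztsrpooogff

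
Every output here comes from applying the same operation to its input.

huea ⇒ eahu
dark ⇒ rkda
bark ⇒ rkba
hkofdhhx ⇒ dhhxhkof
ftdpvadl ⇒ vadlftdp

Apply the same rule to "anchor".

horanc

Rule — swap the front and back halves of the string.
"anchor" → "horanc".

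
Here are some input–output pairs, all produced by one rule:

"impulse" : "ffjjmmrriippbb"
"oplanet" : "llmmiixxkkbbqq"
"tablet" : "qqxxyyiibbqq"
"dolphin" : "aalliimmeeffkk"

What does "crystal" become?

zzoovvppqqxxii

The transformation: shift every letter 3 places backward in the alphabet (wrapping around), then double every character.
Applying both steps to "crystal": "zovpqxi", then "zzoovvppqqxxii".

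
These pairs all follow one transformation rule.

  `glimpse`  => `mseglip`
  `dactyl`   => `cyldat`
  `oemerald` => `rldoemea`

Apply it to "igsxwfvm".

The pattern: move the last 3 characters to the front (rotate right by 3), then swap the first and last characters.
Working it through for "igsxwfvm": intermediate "fvmigsxw", final "wvmigsxf".

wvmigsxf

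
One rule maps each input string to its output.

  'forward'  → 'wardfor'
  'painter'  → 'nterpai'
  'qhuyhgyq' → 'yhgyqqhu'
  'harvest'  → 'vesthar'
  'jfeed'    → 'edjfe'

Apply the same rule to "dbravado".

avadodbr

Rule — move the first 3 characters to the end (rotate left by 3).
For "dbravado" the result is "avadodbr".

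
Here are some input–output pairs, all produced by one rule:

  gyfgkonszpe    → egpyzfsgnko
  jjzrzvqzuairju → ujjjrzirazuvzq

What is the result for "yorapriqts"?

The pattern: take characters alternately from the front and the back (1st, last, 2nd, 2nd-last, ...), then swap each adjacent pair of characters (1↔2, 3↔4, ...).
Applying both steps to "yorapriqts": "ysotrqaipr", then "sytoqriarp".

sytoqriarp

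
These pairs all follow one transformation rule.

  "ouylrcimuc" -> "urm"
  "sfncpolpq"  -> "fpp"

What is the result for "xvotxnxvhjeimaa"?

vxvea

The pattern: keep one character in every 3, starting at position 2 (positions 2nd, 5th, 8th, ...).
On "xvotxnxvhjeimaa" that produces "vxvea".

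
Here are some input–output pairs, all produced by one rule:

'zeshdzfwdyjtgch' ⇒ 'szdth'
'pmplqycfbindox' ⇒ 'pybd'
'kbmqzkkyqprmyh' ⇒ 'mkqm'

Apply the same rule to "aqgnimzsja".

gmj

Looking at the pairs, the operation is to keep one character in every 3, starting at position 3 (positions 3rd, 6th, 9th, ...).
For "aqgnimzsja" the result is "gmj".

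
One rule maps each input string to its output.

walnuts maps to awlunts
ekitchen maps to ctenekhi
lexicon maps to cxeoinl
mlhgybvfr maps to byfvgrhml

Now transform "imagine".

The rule is to sort the characters into alphabetical order, then take characters alternately from the front and the back (1st, last, 2nd, 2nd-last, ...).
For "imagine", step one produces "aegiimn"; step two turns that into "anemgii".

anemgii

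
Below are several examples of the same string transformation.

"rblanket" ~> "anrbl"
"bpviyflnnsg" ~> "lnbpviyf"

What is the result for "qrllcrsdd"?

The pattern: delete the last 3 characters, then move the last 2 characters to the front (rotate right by 2).
On "qrllcrsdd": the first step gives "qrllcr", and the second then gives "crqrll".
(Check on "rblanket": → "rblan" → "anrbl" ✓)

crqrll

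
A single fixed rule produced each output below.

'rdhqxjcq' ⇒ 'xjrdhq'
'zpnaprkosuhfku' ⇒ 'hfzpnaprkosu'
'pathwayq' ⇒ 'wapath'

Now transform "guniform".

What's happening: delete the last 2 characters, then move the last 2 characters to the front (rotate right by 2).
Working it through for "guniform": intermediate "gunifo", final "foguni".

foguni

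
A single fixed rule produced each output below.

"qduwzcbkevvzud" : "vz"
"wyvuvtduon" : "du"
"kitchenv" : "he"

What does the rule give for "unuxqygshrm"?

sh

Rule — move the last 2 characters to the front (rotate right by 2), then keep only the last 2 characters.
On "unuxqygshrm": the first step gives "rmunuxqygsh", and the second then gives "sh".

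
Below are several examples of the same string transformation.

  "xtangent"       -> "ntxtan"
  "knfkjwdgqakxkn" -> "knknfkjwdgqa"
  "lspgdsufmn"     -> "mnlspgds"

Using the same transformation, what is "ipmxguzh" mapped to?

In each case the input is transformed by: move the last 2 characters to the front (rotate right by 2), then delete the last 2 characters.
"ipmxguzh" → "zhipmx".

zhipmx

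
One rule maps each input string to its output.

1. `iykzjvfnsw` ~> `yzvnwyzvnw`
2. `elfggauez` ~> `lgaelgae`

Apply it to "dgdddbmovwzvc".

In each case the input is transformed by: keep every other character starting from the second (positions 2nd, 4th, 6th, ...), then write the whole string twice.
Working it through for "dgdddbmovwzvc": intermediate "gdbowv", final "gdbowvgdbowv".

gdbowvgdbowv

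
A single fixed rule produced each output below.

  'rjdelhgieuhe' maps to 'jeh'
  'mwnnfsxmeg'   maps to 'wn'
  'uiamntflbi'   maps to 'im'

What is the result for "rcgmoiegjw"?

Rule — keep every other character starting from the second (positions 2nd, 4th, 6th, ...), then delete the last 3 characters.
So "rcgmoiegjw" becomes "cm".

cm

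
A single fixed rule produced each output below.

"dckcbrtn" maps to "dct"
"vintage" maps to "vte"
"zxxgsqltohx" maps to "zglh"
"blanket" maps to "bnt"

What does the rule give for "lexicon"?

lin

In each case the input is transformed by: keep one character in every 3, starting at position 1 (positions 1st, 4th, 7th, ...).
Applying that to "lexicon" gives "lin".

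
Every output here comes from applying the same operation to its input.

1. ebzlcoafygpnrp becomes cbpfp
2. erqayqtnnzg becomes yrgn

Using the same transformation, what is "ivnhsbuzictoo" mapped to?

svtz

Looking at the pairs, the operation is to keep one character in every 3, starting at position 2 (positions 2nd, 5th, 8th, ...), then swap each adjacent pair of characters (1↔2, 3↔4, ...).
So "ivnhsbuzictoo" becomes "svtz".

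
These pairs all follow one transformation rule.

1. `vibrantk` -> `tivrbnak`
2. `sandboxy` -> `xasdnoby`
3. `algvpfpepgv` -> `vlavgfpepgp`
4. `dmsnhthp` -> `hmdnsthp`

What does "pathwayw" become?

Each output is the input with this applied: swap each adjacent pair of characters (1↔2, 3↔4, ...), then move the last character to the front.
On "pathwayw": the first step gives "aphtawwy", and the second then gives "yaphtaww".

yaphtaww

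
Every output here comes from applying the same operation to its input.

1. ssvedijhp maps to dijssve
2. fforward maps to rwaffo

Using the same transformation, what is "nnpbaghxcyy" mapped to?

hxcnnpbag

The rule is to delete the last 2 characters, then move the last 3 characters to the front (rotate right by 3).
Working it through for "nnpbaghxcyy": intermediate "nnpbaghxc", final "hxcnnpbag".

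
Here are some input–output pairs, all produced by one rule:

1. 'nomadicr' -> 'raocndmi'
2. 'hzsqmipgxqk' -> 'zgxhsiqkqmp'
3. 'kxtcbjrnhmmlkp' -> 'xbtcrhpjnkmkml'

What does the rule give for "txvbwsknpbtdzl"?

zbxbwdvktltnsp

Each output is the input with this applied: sort the characters into reverse alphabetical order, then take characters alternately from the front and the back (1st, last, 2nd, 2nd-last, ...).
Applying that to "txvbwsknpbtdzl" gives "zbxbwdvktltnsp".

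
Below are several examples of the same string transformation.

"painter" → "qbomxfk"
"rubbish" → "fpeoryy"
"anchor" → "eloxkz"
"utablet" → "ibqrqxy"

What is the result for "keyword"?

loahbvt

Rule — shift every letter 3 places backward in the alphabet (wrapping around), then move the last 3 characters to the front (rotate right by 3).
Doing the same to "keyword": "loahbvt".
(Check on "painter": → "mxfkqbo" → "qbomxfk" ✓)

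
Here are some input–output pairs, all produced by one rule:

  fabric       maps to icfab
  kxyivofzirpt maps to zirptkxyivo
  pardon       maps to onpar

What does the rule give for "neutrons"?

Looking at the pairs, the operation is to swap the front and back halves of the string, then delete the first character.
On "neutrons": the first step gives "ronsneut", and the second then gives "onsneut".

onsneut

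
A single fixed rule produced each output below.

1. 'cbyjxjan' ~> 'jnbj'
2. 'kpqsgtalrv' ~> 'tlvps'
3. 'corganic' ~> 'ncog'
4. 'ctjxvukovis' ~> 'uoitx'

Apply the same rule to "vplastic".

tcpa

Looking at the pairs, the operation is to keep every other character starting from the second (positions 2nd, 4th, 6th, ...), then move the first 2 characters to the end (rotate left by 2).
Starting from "vplastic": after the first operation, "patc"; after the second, "tcpa".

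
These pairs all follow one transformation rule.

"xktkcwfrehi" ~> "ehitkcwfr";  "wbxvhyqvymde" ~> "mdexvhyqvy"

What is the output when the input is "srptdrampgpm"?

Looking at the pairs, the operation is to delete the first 2 characters, then move the last 3 characters to the front (rotate right by 3).
Applying both steps to "srptdrampgpm": "ptdrampgpm", then "gpmptdramp".

gpmptdramp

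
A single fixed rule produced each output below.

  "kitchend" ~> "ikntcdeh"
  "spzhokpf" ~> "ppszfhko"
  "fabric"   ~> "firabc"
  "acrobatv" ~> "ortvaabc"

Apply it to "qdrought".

The rule is to sort the characters into alphabetical order, then swap the front and back halves of the string.
"qdrought" → "dghoqrtu" → "qrtudgho".

qrtudgho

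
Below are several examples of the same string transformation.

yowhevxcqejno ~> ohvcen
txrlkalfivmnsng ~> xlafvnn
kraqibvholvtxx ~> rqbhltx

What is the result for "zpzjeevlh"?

pjel

Each output is the input with this applied: keep every other character starting from the second (positions 2nd, 4th, 6th, ...).
For "zpzjeevlh" the result is "pjel".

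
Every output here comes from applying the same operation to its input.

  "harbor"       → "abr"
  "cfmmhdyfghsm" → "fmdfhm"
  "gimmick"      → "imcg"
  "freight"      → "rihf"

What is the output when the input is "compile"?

The rule is to move the first character to the end, then keep every other character starting from the first (positions 1st, 3rd, 5th, ...).
Applying both steps to "compile": "ompilec", then "oplc".

oplc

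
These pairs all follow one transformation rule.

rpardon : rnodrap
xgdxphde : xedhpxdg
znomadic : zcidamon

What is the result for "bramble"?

belbmar

The pattern: reverse the string, then move the last character to the front.
For "bramble", step one produces "elbmarb"; step two turns that into "belbmar".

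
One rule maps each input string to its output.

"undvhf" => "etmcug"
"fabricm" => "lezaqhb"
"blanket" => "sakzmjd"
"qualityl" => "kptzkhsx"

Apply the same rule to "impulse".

Each output is the input with this applied: shift every letter 1 place backward in the alphabet (wrapping around), then move the last character to the front.
Doing the same to "impulse": "dhlotkr".

dhlotkr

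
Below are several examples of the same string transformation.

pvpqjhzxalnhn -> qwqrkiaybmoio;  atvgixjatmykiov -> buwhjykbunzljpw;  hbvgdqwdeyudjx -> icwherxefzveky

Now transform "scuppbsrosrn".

In each case the input is transformed by: shift every letter 1 place forward in the alphabet (wrapping around).
Applying that to "scuppbsrosrn" gives "tdvqqctsptso".

tdvqqctsptso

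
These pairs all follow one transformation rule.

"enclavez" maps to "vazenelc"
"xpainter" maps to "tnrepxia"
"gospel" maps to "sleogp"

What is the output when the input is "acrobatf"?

abftcaor

Looking at the pairs, the operation is to swap each adjacent pair of characters (1↔2, 3↔4, ...), then swap the front and back halves of the string.
Working it through for "acrobatf": intermediate "caorabft", final "abftcaor".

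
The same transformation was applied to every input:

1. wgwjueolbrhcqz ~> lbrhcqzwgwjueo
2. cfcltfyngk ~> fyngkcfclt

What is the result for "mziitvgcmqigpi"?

cmqigpimziitvg

In each case the input is transformed by: swap the front and back halves of the string.
So "mziitvgcmqigpi" becomes "cmqigpimziitvg".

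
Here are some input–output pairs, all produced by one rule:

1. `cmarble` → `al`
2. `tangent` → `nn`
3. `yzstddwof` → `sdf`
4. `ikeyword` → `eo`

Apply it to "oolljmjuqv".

Looking at the pairs, the operation is to keep one character in every 3, starting at position 3 (positions 3rd, 6th, 9th, ...).
For "oolljmjuqv" the result is "lmq".

lmq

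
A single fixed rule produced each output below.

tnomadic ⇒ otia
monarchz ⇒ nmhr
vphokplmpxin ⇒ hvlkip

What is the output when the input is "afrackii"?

Each output is the input with this applied: keep every other character starting from the first (positions 1st, 3rd, 5th, ...), then swap each adjacent pair of characters (1↔2, 3↔4, ...).
Working it through for "afrackii": intermediate "arci", final "raic".

raic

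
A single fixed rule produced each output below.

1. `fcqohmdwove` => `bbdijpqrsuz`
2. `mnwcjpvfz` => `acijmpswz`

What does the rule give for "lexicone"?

The transformation: shift every letter 13 places forward in the alphabet (wrapping around) — i.e. ROT13, then sort the characters into alphabetical order.
Applying both steps to "lexicone": "yrkvpbar", then "abkprrvy".
(Check on "mnwcjpvfz": → "zajpwcism" → "acijmpswz" ✓)

abkprrvy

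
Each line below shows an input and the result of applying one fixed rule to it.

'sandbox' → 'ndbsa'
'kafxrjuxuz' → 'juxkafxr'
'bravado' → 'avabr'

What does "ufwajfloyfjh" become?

oyfufwajfl

The transformation: delete the last 2 characters, then move the last 3 characters to the front (rotate right by 3).
For "ufwajfloyfjh" the result is "oyfufwajfl".
(Check on "sandbox": → "sandb" → "ndbsa" ✓)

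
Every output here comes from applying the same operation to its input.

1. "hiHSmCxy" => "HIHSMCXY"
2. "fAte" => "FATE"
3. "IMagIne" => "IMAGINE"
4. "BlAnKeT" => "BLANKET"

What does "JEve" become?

JEVE

The pattern: convert every letter to uppercase.
For "JEve" the result is "JEVE".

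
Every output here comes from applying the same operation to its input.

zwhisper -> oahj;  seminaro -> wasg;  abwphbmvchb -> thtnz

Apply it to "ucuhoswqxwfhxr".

uzkiozj

The rule is to shift every letter 8 places backward in the alphabet (wrapping around), then keep every other character starting from the second (positions 2nd, 4th, 6th, ...).
For "ucuhoswqxwfhxr", step one produces "mumzgkoipoxzpj"; step two turns that into "uzkiozj".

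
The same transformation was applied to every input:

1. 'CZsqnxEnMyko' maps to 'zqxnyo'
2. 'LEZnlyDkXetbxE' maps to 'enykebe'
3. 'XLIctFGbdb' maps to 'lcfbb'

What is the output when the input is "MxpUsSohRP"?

Each output is the input with this applied: keep every other character starting from the second (positions 2nd, 4th, 6th, ...), then convert every letter to lowercase.
On "MxpUsSohRP": the first step gives "xUShP", and the second then gives "xushp".
(Check on "CZsqnxEnMyko": → "Zqxnyo" → "zqxnyo" ✓)

xushp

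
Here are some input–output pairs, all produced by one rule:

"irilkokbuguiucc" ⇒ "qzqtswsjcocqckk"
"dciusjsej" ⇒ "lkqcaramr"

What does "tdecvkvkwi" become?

blmkdsdseq

Each output is the input with this applied: shift every letter 8 places forward in the alphabet (wrapping around).
On "tdecvkvkwi" that produces "blmkdsdseq".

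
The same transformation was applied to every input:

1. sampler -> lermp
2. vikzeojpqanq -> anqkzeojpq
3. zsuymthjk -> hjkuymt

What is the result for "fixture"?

urext

Rule — delete the first 2 characters, then move the last 3 characters to the front (rotate right by 3).
For "fixture", step one produces "xture"; step two turns that into "urext".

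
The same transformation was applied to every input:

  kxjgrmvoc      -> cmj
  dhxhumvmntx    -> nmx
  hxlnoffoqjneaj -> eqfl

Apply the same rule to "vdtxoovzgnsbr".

What's happening: keep one character in every 3, starting at position 3 (positions 3rd, 6th, 9th, ...), then reverse the string.
On "vdtxoovzgnsbr" that produces "bgot".

bgot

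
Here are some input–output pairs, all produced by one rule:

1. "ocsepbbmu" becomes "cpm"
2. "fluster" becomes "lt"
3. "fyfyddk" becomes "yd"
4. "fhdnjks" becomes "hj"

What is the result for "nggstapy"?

gty

The pattern: keep one character in every 3, starting at position 2 (positions 2nd, 5th, 8th, ...).
So "nggstapy" becomes "gty".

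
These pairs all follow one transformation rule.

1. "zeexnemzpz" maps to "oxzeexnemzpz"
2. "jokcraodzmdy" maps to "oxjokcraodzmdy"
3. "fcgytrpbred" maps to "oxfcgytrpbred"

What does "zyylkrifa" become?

oxzyylkrifa

Rule — prepend "ox".
So "zyylkrifa" becomes "oxzyylkrifa".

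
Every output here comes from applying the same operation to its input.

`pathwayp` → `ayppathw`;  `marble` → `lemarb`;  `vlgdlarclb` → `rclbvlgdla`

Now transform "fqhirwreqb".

reqbfqhirw

The pattern: move the first character to the end, then swap the front and back halves of the string.
Applying both steps to "fqhirwreqb": "qhirwreqbf", then "reqbfqhirw".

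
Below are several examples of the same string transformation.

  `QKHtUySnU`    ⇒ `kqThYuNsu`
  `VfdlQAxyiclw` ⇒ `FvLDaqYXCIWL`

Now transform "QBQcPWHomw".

bqCqwpOhWM

The transformation: swap each adjacent pair of characters (1↔2, 3↔4, ...), then flip the case of every letter.
"QBQcPWHomw" → "BQcQWPoHwm" → "bqCqwpOhWM".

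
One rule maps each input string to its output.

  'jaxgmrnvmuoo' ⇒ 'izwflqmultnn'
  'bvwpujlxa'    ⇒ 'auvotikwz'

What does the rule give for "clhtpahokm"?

bkgsozgnjl

The rule is to shift every letter 1 place backward in the alphabet (wrapping around).
Applying that to "clhtpahokm" gives "bkgsozgnjl".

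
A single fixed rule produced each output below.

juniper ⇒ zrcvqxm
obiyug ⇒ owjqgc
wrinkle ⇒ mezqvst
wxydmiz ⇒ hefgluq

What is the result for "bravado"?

What's happening: shift every letter 8 places forward in the alphabet (wrapping around), then move the last character to the front.
For "bravado", step one produces "jzidilw"; step two turns that into "wjzidil".
(Check on "obiyug": → "wjqgco" → "owjqgc" ✓)

wjzidil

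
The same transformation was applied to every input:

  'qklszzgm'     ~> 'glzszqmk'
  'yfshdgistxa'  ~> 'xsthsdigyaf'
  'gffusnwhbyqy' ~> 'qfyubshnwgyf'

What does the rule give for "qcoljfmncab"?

The rule is to take characters alternately from the front and the back (1st, last, 2nd, 2nd-last, ...), then move the first 3 characters to the end (rotate left by 3).
Applying both steps to "qcoljfmncab": "qbcaoclnjmf", then "aoclnjmfqbc".
(Check on "gffusnwhbyqy": → "gyfqfyubshnw" → "qfyubshnwgyf" ✓)

aoclnjmfqbc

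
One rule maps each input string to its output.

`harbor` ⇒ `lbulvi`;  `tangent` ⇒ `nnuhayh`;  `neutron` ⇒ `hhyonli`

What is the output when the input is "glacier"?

lafuwcy

What's happening: shift every letter 6 places backward in the alphabet (wrapping around), then move the last character to the front.
"glacier" → "lafuwcy".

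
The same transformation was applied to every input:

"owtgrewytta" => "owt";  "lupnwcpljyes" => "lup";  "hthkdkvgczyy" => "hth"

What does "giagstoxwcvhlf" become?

Each output is the input with this applied: keep only the first 3 characters.
"giagstoxwcvhlf" → "gia".

gia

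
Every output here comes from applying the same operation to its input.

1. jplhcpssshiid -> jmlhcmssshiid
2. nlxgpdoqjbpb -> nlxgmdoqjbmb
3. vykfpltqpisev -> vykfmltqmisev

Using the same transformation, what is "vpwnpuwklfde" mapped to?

Rule — replace every "p" with "m".
So "vpwnpuwklfde" becomes "vmwnmuwklfde".

vmwnmuwklfde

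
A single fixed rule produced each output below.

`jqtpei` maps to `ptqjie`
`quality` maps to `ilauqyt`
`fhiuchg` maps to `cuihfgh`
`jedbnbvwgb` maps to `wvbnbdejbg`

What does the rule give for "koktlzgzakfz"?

The pattern: reverse the string, then move the first 2 characters to the end (rotate left by 2).
"koktlzgzakfz" → "kazgzltkokzf".

kazgzltkokzf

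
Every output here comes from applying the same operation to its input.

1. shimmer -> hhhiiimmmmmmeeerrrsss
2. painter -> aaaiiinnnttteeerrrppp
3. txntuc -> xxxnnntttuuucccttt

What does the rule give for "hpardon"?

The rule is to repeat every character 3 times, then move the first 3 characters to the end (rotate left by 3).
For "hpardon", step one produces "hhhpppaaarrrdddooonnn"; step two turns that into "pppaaarrrdddooonnnhhh".

pppaaarrrdddooonnnhhh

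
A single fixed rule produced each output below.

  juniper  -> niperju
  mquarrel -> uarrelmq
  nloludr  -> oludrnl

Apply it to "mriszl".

Looking at the pairs, the operation is to move the first 2 characters to the end (rotate left by 2).
So "mriszl" becomes "iszlmr".

iszlmr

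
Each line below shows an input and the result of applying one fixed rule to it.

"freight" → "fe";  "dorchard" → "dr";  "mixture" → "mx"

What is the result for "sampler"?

Rule — keep every other character starting from the first (positions 1st, 3rd, 5th, ...), then keep only the first 2 characters.
Working it through for "sampler": intermediate "smlr", final "sm".

sm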